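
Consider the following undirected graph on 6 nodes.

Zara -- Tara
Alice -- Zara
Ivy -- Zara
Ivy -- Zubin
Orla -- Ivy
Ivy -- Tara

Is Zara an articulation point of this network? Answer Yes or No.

Removing Zara leaves {Ivy, Orla, Tara, and Zubin} with no path to {Alice}, so the network splits into 2 components. Zara is a cut vertex.

Yes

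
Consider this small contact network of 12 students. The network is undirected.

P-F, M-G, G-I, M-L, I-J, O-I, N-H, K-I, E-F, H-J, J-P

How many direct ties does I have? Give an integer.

4

I is directly tied to G, J, K, and O. That is 4 neighbors, so the degree of I is 4.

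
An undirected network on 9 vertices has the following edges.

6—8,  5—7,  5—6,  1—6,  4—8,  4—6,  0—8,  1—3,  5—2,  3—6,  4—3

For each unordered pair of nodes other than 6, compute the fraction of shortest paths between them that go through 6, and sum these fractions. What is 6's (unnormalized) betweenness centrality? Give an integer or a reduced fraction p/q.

37/2

Pairs whose geodesics pass through 6 — 2–3: 1; 2–8: 1; 2–1: 1; 2–0: 1; 2–4: 1; 7–3: 1; 7–8: 1; 7–1: 1; 7–0: 1; 7–4: 1; 3–5: 1; 3–8: 1/2; 3–0: 1/2; 5–8: 1 … (+6 more pairs).
All other pairs contribute 0.
Summing the contributions gives betweenness(6) = 37/2.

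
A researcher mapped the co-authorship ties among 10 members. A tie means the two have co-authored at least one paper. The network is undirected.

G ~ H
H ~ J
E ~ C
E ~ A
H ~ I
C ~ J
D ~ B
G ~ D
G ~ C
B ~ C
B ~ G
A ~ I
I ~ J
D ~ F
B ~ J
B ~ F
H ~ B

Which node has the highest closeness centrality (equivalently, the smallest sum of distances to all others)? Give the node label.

Farness (sum of distances to all others) for each node — A:22, B:13, C:14, D:19, E:19, F:20, G:15, H:15, I:17, J:14.
The smallest farness is 13, for B, so B has the highest closeness.

B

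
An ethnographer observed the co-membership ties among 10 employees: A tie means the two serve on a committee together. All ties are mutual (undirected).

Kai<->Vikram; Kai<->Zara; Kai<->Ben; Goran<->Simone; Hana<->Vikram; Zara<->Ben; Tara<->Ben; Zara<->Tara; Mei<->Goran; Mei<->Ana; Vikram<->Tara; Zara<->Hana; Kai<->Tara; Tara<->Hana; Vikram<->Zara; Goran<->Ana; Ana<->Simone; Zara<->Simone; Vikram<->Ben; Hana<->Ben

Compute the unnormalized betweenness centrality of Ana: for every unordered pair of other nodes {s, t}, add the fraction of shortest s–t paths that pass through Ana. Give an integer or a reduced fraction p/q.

Pairs whose geodesics pass through Ana — Ben–Mei: 1/2; Kai–Mei: 1/2; Hana–Mei: 1/2; Tara–Mei: 1/2; Vikram–Mei: 1/2; Zara–Mei: 1/2; Simone–Mei: 1/2.
All other pairs contribute 0.
Summing the contributions gives betweenness(Ana) = 7/2.

7/2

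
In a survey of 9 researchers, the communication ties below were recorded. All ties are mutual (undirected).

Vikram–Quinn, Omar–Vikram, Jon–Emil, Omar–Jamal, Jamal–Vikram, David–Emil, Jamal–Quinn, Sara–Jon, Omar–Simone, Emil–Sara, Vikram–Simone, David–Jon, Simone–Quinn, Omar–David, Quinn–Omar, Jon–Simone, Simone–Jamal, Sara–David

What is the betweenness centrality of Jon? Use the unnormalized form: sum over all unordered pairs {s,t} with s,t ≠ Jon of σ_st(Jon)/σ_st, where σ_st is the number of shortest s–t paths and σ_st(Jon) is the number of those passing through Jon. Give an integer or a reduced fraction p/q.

Pairs whose geodesics pass through Jon — Jamal–Sara: 1/2; Jamal–Emil: 1/2; Vikram–Sara: 1/2; Vikram–Emil: 1/2; Quinn–Sara: 1/2; Quinn–Emil: 1/2; Simone–Sara: 1; Simone–David: 1/2; Simone–Emil: 1.
All other pairs contribute 0.
Summing the contributions gives betweenness(Jon) = 11/2.

11/2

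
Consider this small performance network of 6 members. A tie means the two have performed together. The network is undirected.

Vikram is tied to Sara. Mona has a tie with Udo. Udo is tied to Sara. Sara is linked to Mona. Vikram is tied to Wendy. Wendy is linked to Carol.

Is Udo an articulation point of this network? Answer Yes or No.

Even without Udo, every remaining node can still reach every other (the residual graph is connected), so Udo is not a cut vertex.

No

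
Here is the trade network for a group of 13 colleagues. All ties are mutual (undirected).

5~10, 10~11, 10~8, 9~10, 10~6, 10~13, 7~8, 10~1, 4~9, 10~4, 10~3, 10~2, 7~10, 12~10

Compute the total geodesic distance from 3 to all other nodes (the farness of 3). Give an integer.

23

Distances from 3: 1:2, 2:2, 4:2, 5:2, 6:2, 7:2, 8:2, 9:2, 10:1, 11:2, 12:2, 13:2.
Sum = 2 + 2 + 2 + 2 + 2 + 2 + 2 + 2 + 1 + 2 + 2 + 2 = 23.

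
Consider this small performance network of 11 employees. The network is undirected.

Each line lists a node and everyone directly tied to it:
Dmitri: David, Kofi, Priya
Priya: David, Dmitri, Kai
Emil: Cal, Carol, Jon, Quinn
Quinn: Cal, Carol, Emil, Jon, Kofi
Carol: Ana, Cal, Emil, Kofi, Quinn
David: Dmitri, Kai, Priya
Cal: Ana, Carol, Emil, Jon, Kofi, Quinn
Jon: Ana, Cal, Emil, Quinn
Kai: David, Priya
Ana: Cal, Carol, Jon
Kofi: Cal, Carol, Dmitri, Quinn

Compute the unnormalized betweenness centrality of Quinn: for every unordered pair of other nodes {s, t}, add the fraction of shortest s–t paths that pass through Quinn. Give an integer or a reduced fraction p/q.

Pairs whose geodesics pass through Quinn — Jon–Kofi: 1/2; Jon–Carol: 1/4; Jon–Kai: 2/4; Jon–David: 1/2; Jon–Priya: 1/2; Jon–Dmitri: 1/2; Kofi–Emil: 1/3; Emil–Kai: 2/6; Emil–David: 1/3; Emil–Priya: 1/3; Emil–Dmitri: 1/3.
All other pairs contribute 0.
Summing the contributions gives betweenness(Quinn) = 53/12.

53/12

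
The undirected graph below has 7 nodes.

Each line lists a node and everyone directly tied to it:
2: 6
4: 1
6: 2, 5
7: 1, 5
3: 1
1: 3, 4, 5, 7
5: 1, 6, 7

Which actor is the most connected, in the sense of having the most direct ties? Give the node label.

1

Degrees — 1:4, 2:1, 3:1, 4:1, 5:3, 6:2, 7:2.
The maximum is 4, attained only by 1.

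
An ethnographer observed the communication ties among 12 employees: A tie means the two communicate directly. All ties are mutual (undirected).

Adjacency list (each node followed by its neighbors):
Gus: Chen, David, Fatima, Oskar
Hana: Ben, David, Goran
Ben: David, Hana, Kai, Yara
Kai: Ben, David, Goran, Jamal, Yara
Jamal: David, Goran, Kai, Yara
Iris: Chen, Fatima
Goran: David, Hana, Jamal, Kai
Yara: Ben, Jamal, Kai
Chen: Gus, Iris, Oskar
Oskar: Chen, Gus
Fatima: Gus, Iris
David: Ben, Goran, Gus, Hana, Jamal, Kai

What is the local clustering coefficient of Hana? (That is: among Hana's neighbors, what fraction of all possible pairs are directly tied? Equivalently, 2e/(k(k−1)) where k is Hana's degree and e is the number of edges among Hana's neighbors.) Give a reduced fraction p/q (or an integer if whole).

2/3

Hana's neighbors: Ben, David, and Goran (k = 3).
Possible neighbor pairs: C(3,2) = 3. Edges among them: Ben–David, David–Goran → e = 2.
Clustering(Hana) = 2/3.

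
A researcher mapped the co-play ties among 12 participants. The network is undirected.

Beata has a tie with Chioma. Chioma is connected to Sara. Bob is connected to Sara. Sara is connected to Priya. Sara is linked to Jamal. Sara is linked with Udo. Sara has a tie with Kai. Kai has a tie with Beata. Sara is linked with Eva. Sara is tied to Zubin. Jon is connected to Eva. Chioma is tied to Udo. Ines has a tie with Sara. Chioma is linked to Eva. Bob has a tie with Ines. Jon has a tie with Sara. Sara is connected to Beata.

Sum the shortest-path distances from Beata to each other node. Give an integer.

19

Distances from Beata: Bob:2, Chioma:1, Eva:2, Ines:2, Jamal:2, Jon:2, Kai:1, Priya:2, Sara:1, Udo:2, Zubin:2.
Sum = 2 + 1 + 2 + 2 + 2 + 2 + 1 + 2 + 1 + 2 + 2 = 19.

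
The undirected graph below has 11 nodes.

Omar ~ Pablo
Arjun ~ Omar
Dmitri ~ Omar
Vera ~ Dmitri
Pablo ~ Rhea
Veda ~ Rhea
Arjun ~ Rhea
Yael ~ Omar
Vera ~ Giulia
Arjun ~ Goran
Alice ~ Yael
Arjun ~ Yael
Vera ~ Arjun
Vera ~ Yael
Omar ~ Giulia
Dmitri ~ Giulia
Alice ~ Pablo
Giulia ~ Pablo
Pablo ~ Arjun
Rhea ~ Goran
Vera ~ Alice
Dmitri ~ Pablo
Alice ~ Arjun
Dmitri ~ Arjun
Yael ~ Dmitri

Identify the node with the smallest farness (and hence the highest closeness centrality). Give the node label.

Arjun

Farness (sum of distances to all others) for each node — Alice:17, Arjun:12, Dmitri:15, Giulia:18, Goran:19, Omar:16, Pablo:14, Rhea:16, Veda:25, Vera:16, Yael:16.
The smallest farness is 12, for Arjun, so Arjun has the highest closeness.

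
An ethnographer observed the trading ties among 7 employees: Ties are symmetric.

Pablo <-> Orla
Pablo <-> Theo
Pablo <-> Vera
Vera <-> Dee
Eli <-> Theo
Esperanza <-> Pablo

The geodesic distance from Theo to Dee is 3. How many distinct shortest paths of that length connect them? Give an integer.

The shortest distance is 3, and the only length-3 path is Theo–Pablo–Vera–Dee. So there is exactly 1 shortest path.

1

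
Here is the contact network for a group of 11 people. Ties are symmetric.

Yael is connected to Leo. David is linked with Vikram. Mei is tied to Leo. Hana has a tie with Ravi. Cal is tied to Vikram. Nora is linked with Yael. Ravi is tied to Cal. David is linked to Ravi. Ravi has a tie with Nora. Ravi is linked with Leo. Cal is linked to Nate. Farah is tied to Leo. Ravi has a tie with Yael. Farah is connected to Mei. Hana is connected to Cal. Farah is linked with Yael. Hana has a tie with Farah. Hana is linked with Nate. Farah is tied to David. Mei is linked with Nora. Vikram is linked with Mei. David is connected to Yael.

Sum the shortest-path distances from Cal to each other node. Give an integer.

16

Distances from Cal: David:2, Farah:2, Hana:1, Leo:2, Mei:2, Nate:1, Nora:2, Ravi:1, Vikram:1, Yael:2.
Sum = 2 + 2 + 1 + 2 + 2 + 1 + 2 + 1 + 1 + 2 = 16.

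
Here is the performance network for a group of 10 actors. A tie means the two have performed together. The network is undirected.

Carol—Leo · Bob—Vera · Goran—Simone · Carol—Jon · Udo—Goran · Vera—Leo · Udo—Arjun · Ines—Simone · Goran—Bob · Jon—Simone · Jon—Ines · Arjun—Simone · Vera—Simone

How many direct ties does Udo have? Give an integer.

Udo is directly tied to Arjun and Goran. That is 2 neighbors, so the degree of Udo is 2.

2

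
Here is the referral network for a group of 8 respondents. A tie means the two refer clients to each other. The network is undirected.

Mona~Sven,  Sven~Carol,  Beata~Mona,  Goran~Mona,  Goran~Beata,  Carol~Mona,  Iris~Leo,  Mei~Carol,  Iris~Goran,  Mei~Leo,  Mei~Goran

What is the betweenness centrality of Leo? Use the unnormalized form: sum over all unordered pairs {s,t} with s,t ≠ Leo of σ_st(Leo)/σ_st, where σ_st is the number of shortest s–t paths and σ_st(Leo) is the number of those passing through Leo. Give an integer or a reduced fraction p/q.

5/6

Pairs whose geodesics pass through Leo — Iris–Mei: 1/2; Iris–Carol: 1/3.
All other pairs contribute 0.
Summing the contributions gives betweenness(Leo) = 5/6.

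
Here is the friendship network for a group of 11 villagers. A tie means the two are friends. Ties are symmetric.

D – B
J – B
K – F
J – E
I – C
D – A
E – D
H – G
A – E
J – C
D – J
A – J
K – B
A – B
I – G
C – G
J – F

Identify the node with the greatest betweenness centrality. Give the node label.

Unnormalized betweenness of each node: A:7/12, B:21/4, C:21, D:7/12, E:0, F:11/4, G:9, H:0, I:0, J:85/3, K:1/2.
J has the largest value, 85/3, making it the main broker — the node through which the most shortest paths run.

J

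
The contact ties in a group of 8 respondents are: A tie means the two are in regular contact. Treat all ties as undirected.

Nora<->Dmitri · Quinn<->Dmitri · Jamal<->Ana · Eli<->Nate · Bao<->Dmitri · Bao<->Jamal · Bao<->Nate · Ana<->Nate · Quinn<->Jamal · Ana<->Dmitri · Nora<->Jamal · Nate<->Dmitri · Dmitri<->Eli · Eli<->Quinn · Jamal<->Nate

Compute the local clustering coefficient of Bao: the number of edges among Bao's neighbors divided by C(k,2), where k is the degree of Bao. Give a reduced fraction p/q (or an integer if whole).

Bao's neighbors: Dmitri, Jamal, and Nate (k = 3).
Possible neighbor pairs: C(3,2) = 3. Edges among them: Dmitri–Nate, Jamal–Nate → e = 2.
Clustering(Bao) = 2/3.

2/3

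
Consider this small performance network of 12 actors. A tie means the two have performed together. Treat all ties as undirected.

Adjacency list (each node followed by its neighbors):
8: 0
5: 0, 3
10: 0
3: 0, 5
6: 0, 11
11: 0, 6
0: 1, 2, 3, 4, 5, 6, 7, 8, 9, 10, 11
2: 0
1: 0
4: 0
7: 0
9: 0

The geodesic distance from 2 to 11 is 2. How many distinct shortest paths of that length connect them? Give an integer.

1

The shortest distance is 2, and the only length-2 path is 2–0–11. So there is exactly 1 shortest path.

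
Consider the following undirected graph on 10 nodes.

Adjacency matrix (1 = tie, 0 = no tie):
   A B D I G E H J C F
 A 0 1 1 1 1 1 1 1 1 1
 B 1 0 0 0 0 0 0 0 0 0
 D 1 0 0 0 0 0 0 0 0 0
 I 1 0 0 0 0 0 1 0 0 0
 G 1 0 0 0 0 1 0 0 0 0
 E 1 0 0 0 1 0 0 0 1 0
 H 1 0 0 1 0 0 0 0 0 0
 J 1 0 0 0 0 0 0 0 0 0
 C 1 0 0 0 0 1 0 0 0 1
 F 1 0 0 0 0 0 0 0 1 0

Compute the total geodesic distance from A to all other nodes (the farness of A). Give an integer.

9

Distances from A: B:1, C:1, D:1, E:1, F:1, G:1, H:1, I:1, J:1.
Sum = 1 + 1 + 1 + 1 + 1 + 1 + 1 + 1 + 1 = 9.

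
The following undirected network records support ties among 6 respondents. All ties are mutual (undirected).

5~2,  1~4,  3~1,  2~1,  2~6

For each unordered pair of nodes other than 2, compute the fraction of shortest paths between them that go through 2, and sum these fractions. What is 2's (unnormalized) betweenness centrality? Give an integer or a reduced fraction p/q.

Pairs whose geodesics pass through 2 — 6–4: 1; 6–1: 1; 6–5: 1; 6–3: 1; 4–5: 1; 1–5: 1; 5–3: 1.
All other pairs contribute 0.
Summing the contributions gives betweenness(2) = 7.

7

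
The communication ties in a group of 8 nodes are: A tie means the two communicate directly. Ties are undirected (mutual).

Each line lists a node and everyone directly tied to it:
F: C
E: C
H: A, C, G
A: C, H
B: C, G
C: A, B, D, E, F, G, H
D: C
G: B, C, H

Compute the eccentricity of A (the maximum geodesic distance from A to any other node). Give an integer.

Distances from A: B:2, C:1, D:2, E:2, F:2, G:2, H:1.
The largest is 2 (to D, E, F, B, and G), so the eccentricity of A is 2.

2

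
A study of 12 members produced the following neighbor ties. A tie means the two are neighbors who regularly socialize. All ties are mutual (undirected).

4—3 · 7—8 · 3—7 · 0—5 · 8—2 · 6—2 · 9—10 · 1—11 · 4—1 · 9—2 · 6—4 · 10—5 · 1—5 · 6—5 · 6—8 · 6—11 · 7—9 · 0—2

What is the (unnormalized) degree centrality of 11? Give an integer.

11 is directly tied to 1 and 6. That is 2 neighbors, so the degree of 11 is 2.

2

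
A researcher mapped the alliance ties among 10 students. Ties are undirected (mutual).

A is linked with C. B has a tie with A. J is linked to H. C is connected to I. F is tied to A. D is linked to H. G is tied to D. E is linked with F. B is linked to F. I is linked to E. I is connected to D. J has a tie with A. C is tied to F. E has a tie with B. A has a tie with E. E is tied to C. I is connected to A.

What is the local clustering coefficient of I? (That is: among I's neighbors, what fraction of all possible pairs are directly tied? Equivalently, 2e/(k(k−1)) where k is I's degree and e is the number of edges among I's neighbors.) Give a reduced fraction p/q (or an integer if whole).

1/2

I's neighbors: A, C, D, and E (k = 4).
Possible neighbor pairs: C(4,2) = 6. Edges among them: A–C, A–E, C–E → e = 3.
Clustering(I) = 3/6 = 1/2.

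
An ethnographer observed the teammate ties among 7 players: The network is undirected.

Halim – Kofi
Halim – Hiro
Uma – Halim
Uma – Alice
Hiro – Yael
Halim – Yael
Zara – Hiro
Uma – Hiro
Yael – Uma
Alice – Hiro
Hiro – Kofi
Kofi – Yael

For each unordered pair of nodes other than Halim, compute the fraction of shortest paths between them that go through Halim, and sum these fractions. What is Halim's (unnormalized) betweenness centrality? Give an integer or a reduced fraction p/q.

Pairs whose geodesics pass through Halim — Uma–Kofi: 1/3.
All other pairs contribute 0.
Summing the contributions gives betweenness(Halim) = 1/3.

1/3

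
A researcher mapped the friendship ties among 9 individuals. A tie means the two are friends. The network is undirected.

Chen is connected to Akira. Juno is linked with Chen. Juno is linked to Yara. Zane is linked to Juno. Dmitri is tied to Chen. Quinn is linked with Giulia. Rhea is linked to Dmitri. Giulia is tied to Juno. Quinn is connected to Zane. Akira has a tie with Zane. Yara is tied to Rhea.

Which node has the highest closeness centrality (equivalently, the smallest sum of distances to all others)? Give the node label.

Juno

Farness (sum of distances to all others) for each node — Akira:17, Chen:14, Dmitri:18, Giulia:17, Juno:12, Quinn:20, Rhea:19, Yara:16, Zane:15.
The smallest farness is 12, for Juno, so Juno has the highest closeness.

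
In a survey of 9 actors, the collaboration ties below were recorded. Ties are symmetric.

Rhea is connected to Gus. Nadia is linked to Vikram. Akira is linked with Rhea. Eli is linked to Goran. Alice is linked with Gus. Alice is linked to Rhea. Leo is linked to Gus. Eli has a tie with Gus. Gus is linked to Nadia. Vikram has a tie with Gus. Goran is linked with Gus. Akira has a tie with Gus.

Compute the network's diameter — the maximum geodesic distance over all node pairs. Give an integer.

2

Eccentricity of each node (its greatest distance to any other): Akira:2, Alice:2, Eli:2, Goran:2, Gus:1, Leo:2, Nadia:2, Rhea:2, Vikram:2.
The maximum eccentricity is 2, realized for instance by the pair Vikram–Akira via Vikram – Gus – Akira. So the diameter is 2.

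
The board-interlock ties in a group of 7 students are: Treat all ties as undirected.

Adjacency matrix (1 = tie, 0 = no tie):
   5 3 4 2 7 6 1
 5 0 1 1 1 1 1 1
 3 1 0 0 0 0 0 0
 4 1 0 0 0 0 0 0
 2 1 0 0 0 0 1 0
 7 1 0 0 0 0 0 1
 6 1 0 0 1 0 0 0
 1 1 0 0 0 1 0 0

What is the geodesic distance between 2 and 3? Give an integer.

2

One shortest route is 2 – 5 – 3, which uses 2 edges, and 2 and 3 are not directly tied, so nothing shorter exists. So d(2,3) = 2.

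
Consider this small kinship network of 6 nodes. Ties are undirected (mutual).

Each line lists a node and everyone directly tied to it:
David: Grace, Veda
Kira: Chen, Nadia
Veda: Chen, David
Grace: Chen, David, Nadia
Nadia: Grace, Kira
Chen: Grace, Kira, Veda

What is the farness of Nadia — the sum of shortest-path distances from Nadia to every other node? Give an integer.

9

Distances from Nadia: Chen:2, David:2, Grace:1, Kira:1, Veda:3.
Sum = 2 + 2 + 1 + 1 + 3 = 9.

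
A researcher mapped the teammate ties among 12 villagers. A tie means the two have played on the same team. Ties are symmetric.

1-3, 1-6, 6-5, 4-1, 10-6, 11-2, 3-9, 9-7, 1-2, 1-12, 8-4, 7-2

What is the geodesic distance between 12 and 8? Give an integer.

3

One shortest route is 12 – 1 – 4 – 8, which uses 3 edges, and at distance 2 from 12 we only reach {2, 3, 4, 6}, which does not include 8. So d(12,8) = 3.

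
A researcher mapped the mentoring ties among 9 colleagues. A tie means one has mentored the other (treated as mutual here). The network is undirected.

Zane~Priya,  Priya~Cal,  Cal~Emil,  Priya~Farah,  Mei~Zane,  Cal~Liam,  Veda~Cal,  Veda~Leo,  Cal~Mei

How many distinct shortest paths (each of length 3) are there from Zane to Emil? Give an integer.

The shortest distance is 3. The length-3 paths are: Zane–Priya–Cal–Emil; Zane–Mei–Cal–Emil.
That gives 2 distinct shortest paths.

2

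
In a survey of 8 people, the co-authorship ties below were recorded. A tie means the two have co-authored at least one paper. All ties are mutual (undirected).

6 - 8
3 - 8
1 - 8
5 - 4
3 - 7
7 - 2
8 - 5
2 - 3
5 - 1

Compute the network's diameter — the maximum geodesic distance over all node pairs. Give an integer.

Eccentricity of each node (its greatest distance to any other): 1:3, 2:4, 3:3, 4:4, 5:3, 6:3, 7:4, 8:2.
The maximum eccentricity is 4, realized for instance by the pair 2–4 via 2 – 3 – 8 – 5 – 4. So the diameter is 4.

4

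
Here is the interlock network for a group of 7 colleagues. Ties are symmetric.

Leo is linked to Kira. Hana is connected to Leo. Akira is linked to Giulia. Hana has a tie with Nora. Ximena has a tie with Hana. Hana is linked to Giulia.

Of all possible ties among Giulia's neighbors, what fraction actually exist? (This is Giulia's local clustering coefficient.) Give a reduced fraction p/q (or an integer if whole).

Giulia's neighbors: Akira and Hana (k = 2).
Possible neighbor pairs: C(2,2) = 1. Edges among them: none → e = 0.
Clustering(Giulia) = 0/1.

0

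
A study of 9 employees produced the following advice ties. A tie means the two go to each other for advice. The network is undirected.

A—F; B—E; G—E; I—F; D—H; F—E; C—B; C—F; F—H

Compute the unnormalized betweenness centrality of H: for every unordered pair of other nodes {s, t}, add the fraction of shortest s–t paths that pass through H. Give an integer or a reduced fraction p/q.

Pairs whose geodesics pass through H — B–D: 2/2; E–D: 1; G–D: 1; A–D: 1; I–D: 1; F–D: 1; C–D: 1.
All other pairs contribute 0.
Summing the contributions gives betweenness(H) = 7.

7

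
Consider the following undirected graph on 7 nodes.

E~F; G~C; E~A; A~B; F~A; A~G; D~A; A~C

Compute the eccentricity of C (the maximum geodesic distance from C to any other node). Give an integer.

Distances from C: A:1, B:2, D:2, E:2, F:2, G:1.
The largest is 2 (to B, D, E, and F), so the eccentricity of C is 2.

2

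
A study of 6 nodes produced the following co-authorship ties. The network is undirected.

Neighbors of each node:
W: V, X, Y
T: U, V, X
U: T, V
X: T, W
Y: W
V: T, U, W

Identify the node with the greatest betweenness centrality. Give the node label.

W

Unnormalized betweenness of each node: T:3/2, U:0, V:3, W:9/2, X:1, Y:0.
W has the largest value, 9/2, making it the main broker — the node through which the most shortest paths run.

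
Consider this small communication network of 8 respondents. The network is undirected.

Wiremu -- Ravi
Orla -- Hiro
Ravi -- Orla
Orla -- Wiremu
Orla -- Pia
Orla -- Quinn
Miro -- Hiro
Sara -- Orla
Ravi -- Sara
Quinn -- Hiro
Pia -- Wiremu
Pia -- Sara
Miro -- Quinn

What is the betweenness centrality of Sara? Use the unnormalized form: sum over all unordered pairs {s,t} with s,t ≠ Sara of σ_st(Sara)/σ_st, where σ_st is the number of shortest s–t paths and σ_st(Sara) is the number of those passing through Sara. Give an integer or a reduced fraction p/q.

Pairs whose geodesics pass through Sara — Pia–Ravi: 1/3.
All other pairs contribute 0.
Summing the contributions gives betweenness(Sara) = 1/3.

1/3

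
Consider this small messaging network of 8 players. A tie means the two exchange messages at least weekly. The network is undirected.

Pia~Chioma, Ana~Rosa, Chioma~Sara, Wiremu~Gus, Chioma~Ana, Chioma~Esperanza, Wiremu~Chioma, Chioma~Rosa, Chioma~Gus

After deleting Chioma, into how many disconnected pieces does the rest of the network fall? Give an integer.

5

Without Chioma, the remaining ties split the others into: {Sara}; {Pia}; {Ana, Rosa}; {Gus, Wiremu}; {Esperanza}.
That's 5 separate components.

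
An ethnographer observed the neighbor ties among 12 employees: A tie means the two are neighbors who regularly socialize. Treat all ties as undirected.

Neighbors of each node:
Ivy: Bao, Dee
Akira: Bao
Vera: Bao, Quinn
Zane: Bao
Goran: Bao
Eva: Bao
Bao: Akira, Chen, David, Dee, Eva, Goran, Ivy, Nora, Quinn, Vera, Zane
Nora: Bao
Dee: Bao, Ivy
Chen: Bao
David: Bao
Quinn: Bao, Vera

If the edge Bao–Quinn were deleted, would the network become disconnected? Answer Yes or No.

Even without that edge, Bao still reaches Quinn via Bao – Vera – Quinn, so the network stays connected. Not a bridge.

No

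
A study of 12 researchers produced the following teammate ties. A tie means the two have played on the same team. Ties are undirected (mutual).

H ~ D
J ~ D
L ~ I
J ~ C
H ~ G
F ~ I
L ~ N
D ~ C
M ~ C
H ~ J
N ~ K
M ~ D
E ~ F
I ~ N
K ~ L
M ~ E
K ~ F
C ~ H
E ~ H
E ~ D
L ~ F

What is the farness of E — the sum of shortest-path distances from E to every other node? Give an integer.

19

Distances from E: C:2, D:1, F:1, G:2, H:1, I:2, J:2, K:2, L:2, M:1, N:3.
Sum = 2 + 1 + 1 + 2 + 1 + 2 + 2 + 2 + 2 + 1 + 3 = 19.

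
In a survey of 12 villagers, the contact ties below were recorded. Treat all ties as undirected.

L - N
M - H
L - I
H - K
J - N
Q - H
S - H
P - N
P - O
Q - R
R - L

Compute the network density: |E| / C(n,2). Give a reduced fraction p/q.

There are 11 edges and 12 nodes, so the maximum possible is C(12,2) = 66.
Density = 11/66 = 1/6.

1/6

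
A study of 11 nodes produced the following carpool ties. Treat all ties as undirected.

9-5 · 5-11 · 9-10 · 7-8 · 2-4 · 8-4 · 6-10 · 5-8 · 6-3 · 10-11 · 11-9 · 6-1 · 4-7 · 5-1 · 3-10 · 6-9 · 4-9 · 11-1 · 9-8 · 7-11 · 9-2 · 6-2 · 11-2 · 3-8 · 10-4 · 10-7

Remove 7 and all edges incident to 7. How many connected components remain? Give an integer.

1

7's neighbors (4, 8, 10, and 11) remain reachable from one another through other ties, so the rest of the network stays in one piece.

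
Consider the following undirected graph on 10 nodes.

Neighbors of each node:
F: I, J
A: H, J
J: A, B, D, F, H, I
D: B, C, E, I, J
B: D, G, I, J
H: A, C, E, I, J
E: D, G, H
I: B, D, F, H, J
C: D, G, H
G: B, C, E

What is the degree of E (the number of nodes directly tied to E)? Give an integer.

E is directly tied to D, G, and H. That is 3 neighbors, so the degree of E is 3.

3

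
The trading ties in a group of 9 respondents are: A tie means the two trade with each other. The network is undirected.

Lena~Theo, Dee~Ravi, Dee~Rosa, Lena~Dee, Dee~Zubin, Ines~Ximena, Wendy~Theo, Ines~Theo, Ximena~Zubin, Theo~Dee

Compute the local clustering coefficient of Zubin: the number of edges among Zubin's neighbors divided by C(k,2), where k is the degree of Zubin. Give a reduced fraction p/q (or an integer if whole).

0

Zubin's neighbors: Dee and Ximena (k = 2).
Possible neighbor pairs: C(2,2) = 1. Edges among them: none → e = 0.
Clustering(Zubin) = 0/1.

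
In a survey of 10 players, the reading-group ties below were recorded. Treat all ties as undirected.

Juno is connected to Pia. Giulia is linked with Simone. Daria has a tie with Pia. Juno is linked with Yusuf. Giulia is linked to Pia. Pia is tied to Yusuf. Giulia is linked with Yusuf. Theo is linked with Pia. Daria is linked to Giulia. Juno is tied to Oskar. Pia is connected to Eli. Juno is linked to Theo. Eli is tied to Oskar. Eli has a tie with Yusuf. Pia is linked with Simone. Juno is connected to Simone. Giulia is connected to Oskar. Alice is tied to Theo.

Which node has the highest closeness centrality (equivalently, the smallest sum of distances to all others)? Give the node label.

Pia

Farness (sum of distances to all others) for each node — Alice:23, Daria:17, Eli:16, Giulia:14, Juno:13, Oskar:16, Pia:11, Simone:16, Theo:15, Yusuf:15.
The smallest farness is 11, for Pia, so Pia has the highest closeness.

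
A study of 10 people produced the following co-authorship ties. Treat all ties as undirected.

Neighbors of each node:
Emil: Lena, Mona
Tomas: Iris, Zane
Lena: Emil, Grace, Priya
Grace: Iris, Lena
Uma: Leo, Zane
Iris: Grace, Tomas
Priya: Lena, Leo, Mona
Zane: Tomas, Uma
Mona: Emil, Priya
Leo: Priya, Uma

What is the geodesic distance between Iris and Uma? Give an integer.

One shortest route is Iris – Tomas – Zane – Uma, which uses 3 edges, and at distance 2 from Iris we only reach {Lena, Zane}, which does not include Uma. So d(Iris,Uma) = 3.

3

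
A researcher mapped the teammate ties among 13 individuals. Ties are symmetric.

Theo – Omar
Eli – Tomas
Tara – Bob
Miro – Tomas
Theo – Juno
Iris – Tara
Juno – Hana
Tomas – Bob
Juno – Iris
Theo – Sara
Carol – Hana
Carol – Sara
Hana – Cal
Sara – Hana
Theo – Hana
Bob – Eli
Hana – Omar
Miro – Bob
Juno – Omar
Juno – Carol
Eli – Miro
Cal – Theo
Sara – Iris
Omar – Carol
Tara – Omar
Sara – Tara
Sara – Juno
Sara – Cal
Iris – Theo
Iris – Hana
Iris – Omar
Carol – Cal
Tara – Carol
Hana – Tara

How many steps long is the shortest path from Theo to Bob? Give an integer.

3

One shortest route is Theo – Omar – Tara – Bob, which uses 3 edges, and at distance 2 from Theo we only reach {Carol, Tara}, which does not include Bob. So d(Theo,Bob) = 3.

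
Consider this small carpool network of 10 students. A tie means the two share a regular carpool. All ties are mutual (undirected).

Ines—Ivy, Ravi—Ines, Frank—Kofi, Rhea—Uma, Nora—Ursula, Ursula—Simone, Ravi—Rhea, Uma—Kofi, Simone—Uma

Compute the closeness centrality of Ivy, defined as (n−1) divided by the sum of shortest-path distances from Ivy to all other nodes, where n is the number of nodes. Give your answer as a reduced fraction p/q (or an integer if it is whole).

3/13

Distances from Ivy: Frank:6, Ines:1, Kofi:5, Nora:7, Ravi:2, Rhea:3, Simone:5, Uma:4, Ursula:6. Sum = 39.
n = 10, so closeness = 9/39 = 3/13.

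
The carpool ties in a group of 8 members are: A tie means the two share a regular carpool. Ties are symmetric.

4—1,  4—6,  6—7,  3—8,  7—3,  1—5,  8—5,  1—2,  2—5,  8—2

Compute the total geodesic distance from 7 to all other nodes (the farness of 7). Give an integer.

Distances from 7: 1:3, 2:3, 3:1, 4:2, 5:3, 6:1, 8:2.
Sum = 3 + 3 + 1 + 2 + 3 + 1 + 2 = 15.

15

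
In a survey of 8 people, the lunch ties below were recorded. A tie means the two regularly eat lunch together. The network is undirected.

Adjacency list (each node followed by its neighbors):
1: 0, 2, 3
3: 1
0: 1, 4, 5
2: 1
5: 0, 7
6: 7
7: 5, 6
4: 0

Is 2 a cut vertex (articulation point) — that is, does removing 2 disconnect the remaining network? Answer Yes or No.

No

Even without 2, every remaining node can still reach every other (the residual graph is connected), so 2 is not a cut vertex.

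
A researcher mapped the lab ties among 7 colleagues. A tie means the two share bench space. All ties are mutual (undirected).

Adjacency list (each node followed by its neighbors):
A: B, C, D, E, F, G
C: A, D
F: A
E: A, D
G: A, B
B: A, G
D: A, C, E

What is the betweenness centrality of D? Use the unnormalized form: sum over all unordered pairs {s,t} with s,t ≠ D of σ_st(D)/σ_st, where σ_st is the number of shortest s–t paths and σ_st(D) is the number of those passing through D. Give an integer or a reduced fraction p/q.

1/2

Pairs whose geodesics pass through D — C–E: 1/2.
All other pairs contribute 0.
Summing the contributions gives betweenness(D) = 1/2.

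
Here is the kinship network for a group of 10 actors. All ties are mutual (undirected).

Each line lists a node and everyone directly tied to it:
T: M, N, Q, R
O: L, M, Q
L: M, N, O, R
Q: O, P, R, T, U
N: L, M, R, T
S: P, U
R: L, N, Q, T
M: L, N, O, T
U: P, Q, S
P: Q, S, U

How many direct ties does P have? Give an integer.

P is directly tied to Q, S, and U. That is 3 neighbors, so the degree of P is 3.

3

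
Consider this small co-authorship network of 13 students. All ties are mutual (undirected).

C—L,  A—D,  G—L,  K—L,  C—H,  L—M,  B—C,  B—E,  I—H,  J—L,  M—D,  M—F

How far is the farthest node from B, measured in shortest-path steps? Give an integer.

Distances from B: A:5, C:1, D:4, E:1, F:4, G:3, H:2, I:3, J:3, K:3, L:2, M:3.
The largest is 5 (to A), so the eccentricity of B is 5.

5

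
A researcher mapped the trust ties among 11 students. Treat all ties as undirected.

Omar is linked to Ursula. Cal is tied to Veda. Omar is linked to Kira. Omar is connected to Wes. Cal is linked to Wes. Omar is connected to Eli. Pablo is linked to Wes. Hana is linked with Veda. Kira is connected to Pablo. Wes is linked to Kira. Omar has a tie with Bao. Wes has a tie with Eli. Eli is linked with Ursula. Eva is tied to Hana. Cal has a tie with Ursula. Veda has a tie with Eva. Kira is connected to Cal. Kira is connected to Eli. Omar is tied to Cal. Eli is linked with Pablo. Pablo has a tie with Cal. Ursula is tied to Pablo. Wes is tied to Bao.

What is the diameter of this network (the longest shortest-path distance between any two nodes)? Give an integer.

4

Eccentricity of each node (its greatest distance to any other): Bao:4, Cal:2, Eli:4, Eva:4, Hana:4, Kira:3, Omar:3, Pablo:3, Ursula:3, Veda:3, Wes:3.
The maximum eccentricity is 4, realized for instance by the pair Bao–Hana via Bao – Omar – Cal – Veda – Hana. So the diameter is 4.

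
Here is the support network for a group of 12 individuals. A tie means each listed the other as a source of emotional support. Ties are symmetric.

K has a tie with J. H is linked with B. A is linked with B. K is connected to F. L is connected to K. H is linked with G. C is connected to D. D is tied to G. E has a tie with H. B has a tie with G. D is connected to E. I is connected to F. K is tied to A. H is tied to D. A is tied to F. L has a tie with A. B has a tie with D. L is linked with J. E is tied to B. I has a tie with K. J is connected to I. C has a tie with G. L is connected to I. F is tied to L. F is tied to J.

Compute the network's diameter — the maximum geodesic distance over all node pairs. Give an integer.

Eccentricity of each node (its greatest distance to any other): A:3, B:3, C:5, D:4, E:4, F:4, G:4, H:4, I:5, J:5, K:4, L:4.
The maximum eccentricity is 5, realized for instance by the pair I–C via I – F – A – B – D – C. So the diameter is 5.

5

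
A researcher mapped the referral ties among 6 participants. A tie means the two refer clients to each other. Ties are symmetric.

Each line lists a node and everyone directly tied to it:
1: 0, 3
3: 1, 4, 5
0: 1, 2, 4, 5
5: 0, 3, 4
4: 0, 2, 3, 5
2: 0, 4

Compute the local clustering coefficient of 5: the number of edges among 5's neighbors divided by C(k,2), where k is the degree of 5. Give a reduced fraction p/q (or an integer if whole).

5's neighbors: 0, 3, and 4 (k = 3).
Possible neighbor pairs: C(3,2) = 3. Edges among them: 0–4, 3–4 → e = 2.
Clustering(5) = 2/3.

2/3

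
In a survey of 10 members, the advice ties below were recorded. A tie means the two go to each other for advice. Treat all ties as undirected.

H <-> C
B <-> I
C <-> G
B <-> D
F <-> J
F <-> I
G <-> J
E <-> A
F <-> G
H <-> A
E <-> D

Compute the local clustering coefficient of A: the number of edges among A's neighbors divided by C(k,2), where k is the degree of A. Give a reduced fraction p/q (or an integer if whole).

0

A's neighbors: E and H (k = 2).
Possible neighbor pairs: C(2,2) = 1. Edges among them: none → e = 0.
Clustering(A) = 0/1.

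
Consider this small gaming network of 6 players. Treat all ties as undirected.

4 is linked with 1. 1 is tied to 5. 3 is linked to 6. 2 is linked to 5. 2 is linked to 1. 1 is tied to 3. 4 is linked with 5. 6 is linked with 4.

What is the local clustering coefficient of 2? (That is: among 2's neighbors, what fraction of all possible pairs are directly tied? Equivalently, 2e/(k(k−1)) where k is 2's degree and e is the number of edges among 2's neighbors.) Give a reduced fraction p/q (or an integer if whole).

1

2's neighbors: 1 and 5 (k = 2).
Possible neighbor pairs: C(2,2) = 1. Edges among them: 1–5 → e = 1.
Clustering(2) = 1/1.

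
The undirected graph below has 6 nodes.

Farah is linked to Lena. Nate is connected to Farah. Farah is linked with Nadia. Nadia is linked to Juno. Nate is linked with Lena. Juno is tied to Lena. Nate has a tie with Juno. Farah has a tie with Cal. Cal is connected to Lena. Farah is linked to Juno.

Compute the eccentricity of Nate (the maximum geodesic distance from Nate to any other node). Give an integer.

Distances from Nate: Cal:2, Farah:1, Juno:1, Lena:1, Nadia:2.
The largest is 2 (to Nadia and Cal), so the eccentricity of Nate is 2.

2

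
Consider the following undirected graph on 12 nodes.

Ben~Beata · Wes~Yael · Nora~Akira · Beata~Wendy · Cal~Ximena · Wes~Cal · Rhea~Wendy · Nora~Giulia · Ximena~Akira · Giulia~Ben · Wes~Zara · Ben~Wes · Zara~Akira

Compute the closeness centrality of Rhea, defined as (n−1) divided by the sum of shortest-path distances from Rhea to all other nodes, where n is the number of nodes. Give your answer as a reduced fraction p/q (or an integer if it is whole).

11/46

Distances from Rhea: Akira:6, Beata:2, Ben:3, Cal:5, Giulia:4, Nora:5, Wendy:1, Wes:4, Ximena:6, Yael:5, Zara:5. Sum = 46.
n = 12, so closeness = 11/46.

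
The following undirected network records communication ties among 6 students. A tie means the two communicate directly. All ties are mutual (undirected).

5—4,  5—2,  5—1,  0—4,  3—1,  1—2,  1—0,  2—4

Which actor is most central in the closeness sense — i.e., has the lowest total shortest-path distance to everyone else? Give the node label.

Farness (sum of distances to all others) for each node — 0:8, 1:6, 2:7, 3:10, 4:8, 5:7.
The smallest farness is 6, for 1, so 1 has the highest closeness.

1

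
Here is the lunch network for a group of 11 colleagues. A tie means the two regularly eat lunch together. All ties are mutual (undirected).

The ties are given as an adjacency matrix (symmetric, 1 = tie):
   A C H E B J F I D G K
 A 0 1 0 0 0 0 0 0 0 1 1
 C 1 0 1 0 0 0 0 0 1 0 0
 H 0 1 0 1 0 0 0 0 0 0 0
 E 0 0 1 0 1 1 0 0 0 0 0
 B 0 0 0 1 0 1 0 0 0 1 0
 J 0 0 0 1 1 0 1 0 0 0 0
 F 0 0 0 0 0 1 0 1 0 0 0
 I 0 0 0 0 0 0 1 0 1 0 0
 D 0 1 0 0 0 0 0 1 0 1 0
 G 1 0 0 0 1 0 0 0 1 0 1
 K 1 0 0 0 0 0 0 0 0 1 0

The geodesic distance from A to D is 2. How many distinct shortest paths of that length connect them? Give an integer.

2

The shortest distance is 2. The length-2 paths are: A–G–D; A–C–D.
That gives 2 distinct shortest paths.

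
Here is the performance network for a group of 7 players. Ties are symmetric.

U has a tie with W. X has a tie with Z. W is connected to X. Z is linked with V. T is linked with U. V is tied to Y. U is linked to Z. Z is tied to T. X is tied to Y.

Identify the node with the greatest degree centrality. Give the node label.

Z

Degrees — T:2, U:3, V:2, W:2, X:3, Y:2, Z:4.
The maximum is 4, attained only by Z.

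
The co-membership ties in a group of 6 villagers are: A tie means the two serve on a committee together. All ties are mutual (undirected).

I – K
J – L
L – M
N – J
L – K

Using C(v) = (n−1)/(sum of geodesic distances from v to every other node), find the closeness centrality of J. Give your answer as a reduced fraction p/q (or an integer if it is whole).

Distances from J: I:3, K:2, L:1, M:2, N:1. Sum = 9.
n = 6, so closeness = 5/9.

5/9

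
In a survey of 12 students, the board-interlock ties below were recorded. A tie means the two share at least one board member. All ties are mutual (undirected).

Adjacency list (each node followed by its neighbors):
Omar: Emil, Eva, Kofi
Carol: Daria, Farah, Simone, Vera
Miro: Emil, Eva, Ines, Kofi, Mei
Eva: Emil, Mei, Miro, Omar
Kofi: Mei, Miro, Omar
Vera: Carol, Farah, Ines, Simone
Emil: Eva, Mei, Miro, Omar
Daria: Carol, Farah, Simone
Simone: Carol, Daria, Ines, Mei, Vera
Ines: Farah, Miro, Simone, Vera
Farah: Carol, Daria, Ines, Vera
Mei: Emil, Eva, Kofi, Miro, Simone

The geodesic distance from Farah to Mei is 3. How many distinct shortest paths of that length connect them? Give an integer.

5

The shortest distance is 3. The length-3 paths are: Farah–Ines–Simone–Mei; Farah–Daria–Simone–Mei; Farah–Vera–Simone–Mei; Farah–Carol–Simone–Mei; Farah–Ines–Miro–Mei.
That gives 5 distinct shortest paths.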